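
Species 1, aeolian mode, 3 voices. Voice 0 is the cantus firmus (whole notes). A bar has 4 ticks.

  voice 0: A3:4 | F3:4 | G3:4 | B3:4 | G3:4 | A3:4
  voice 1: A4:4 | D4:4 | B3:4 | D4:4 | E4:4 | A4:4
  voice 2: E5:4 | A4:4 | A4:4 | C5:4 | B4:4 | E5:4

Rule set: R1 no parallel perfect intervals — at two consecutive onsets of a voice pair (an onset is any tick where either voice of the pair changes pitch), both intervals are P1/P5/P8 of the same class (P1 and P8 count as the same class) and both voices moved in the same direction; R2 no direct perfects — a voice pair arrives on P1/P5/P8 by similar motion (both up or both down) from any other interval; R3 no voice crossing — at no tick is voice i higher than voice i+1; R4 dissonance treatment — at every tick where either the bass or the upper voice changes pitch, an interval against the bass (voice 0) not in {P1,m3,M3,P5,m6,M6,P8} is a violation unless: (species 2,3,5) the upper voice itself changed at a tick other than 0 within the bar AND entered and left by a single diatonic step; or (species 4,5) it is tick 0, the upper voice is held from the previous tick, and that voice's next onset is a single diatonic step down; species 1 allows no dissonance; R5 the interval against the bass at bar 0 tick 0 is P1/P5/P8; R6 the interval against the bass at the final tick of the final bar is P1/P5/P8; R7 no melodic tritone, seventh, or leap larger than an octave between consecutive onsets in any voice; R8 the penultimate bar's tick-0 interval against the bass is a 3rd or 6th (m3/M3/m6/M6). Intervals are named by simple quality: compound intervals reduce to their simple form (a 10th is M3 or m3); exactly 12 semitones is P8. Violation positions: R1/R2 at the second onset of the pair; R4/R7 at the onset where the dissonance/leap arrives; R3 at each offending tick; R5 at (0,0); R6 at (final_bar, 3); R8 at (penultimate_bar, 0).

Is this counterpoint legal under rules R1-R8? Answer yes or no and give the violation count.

bar 0: v0=A3 v1=A4 v2=E5 (P5)
bar 1: v0=F3 v1=D4 v2=A4 (M3)
bar 2: v0=G3 v1=B3 v2=A4 (M2)
bar 3: v0=B3 v1=D4 v2=C5 (m2)
bar 4: v0=G3 v1=E4 v2=B4 (M3)
bar 5: v0=A3 v1=A4 v2=E5 (P5)
  R1 @ bar1.0: A4/E5 P5 -> D4/A4 P5 similar
  R4 @ bar2.0: G3/A4 M2 untreated
  R4 @ bar3.0: B3/C5 m2 untreated
  R1 @ bar5.0: E4/B4 P5 -> A4/E5 P5 similar
  R2 @ bar5.0: G3/E4 M6 -> A3/A4 P8 similar
  R2 @ bar5.0: G3/B4 M3 -> A3/E5 P5 similar

No (6 violations)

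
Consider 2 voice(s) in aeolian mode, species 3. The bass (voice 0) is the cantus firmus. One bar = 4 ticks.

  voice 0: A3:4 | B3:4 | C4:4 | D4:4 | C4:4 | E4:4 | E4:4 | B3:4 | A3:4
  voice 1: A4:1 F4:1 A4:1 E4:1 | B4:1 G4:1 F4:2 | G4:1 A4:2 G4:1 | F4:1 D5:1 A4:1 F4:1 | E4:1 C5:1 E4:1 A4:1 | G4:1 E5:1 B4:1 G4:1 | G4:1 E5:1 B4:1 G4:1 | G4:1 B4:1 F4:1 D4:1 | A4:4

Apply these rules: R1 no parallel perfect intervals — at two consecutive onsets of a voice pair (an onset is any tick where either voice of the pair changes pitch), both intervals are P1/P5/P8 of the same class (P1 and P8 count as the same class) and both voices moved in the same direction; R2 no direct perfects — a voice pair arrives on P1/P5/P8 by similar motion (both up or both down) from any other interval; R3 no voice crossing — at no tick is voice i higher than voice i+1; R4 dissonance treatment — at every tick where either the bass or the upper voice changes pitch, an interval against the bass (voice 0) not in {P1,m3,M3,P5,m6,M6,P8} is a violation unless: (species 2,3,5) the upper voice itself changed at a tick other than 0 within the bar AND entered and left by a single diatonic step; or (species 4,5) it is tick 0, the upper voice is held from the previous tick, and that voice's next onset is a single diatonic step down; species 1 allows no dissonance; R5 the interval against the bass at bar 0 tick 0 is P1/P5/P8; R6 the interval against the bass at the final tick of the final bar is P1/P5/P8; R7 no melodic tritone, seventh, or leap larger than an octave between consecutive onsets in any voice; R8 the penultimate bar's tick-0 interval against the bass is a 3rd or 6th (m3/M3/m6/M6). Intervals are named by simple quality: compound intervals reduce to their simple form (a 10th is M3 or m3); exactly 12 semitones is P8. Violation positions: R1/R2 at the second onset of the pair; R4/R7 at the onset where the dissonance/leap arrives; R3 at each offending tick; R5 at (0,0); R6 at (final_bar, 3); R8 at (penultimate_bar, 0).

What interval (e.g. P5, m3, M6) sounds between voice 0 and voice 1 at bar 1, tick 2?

TT

voice 0=B3 voice 1=F4 -> TT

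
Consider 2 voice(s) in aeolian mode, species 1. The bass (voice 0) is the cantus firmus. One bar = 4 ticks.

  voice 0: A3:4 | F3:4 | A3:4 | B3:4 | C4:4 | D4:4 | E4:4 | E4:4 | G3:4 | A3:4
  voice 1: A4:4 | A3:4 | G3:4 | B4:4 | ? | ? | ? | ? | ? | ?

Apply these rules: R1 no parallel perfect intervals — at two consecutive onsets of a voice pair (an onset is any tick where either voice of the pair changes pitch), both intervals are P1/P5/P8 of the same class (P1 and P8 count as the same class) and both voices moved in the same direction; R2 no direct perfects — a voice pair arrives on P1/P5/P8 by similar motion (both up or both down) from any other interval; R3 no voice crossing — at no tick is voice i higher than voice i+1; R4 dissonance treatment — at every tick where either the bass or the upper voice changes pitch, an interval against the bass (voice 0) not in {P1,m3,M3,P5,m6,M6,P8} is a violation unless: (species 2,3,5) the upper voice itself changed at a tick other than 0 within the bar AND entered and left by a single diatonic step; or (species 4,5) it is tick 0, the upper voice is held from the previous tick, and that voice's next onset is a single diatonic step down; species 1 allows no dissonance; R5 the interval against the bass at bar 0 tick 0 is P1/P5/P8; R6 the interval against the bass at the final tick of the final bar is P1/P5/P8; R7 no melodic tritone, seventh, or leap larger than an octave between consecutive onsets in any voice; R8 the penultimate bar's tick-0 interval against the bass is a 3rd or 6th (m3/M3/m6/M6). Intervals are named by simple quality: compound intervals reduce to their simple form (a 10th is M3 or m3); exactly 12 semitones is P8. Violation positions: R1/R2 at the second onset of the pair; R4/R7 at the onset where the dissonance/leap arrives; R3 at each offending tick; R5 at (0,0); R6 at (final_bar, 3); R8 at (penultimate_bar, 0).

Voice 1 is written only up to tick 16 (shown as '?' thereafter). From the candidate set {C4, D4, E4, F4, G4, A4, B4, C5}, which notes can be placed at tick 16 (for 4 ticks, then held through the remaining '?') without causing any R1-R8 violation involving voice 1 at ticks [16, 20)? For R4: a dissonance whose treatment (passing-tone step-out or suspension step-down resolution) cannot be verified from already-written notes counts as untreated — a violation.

C4: violates R7
D4: violates R4
E4: legal
F4: violates R4,R7
G4: legal
A4: legal
B4: violates R4
C5: violates R1

{A4, E4, G4}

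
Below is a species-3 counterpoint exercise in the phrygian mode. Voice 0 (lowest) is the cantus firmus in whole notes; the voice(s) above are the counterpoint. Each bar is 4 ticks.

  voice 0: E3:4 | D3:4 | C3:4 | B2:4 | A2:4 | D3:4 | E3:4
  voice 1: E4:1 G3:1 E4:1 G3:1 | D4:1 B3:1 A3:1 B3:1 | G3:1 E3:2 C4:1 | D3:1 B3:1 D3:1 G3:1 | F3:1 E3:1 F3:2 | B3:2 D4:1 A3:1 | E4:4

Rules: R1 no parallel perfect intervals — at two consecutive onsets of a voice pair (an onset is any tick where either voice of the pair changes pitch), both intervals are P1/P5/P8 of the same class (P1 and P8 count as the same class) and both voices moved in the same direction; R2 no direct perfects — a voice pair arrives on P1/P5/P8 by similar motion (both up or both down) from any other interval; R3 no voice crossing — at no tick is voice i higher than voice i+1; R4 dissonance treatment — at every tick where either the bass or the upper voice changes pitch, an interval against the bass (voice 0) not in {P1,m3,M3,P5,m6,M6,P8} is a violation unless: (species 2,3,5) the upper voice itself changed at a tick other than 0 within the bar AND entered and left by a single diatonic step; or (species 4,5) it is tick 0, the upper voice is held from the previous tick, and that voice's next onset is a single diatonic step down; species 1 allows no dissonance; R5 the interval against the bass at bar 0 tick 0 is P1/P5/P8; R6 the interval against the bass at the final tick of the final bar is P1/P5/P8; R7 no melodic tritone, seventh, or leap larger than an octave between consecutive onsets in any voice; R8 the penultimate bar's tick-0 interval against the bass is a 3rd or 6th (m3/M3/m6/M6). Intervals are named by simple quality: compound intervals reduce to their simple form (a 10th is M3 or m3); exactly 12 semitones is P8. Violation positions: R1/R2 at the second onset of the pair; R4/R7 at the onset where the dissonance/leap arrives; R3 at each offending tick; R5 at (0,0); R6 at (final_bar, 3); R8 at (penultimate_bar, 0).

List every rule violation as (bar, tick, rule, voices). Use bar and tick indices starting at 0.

(2, 0, R2, (0, 1))
(3, 0, R7, (1,))
(5, 0, R7, (1,))
(6, 0, R2, (0, 1))

bar 0: v0=E3 v1=E4 downbeat P8
bar 1: v0=D3 v1=D4 downbeat P8
bar 2: v0=C3 v1=G3 downbeat P5
bar 3: v0=B2 v1=D3 downbeat m3
bar 4: v0=A2 v1=F3 downbeat m6
bar 5: v0=D3 v1=B3 downbeat M6
bar 6: v0=E3 v1=E4 downbeat P8
  -> R2 @ bar 2 tick 0 v(0, 1): D3/B3 M6 -> C3/G3 P5 similar
  -> R7 @ bar 3 tick 0 v(1,): C4->D3 leap 10st
  -> R7 @ bar 5 tick 0 v(1,): F3->B3 leap 6st
  -> R2 @ bar 6 tick 0 v(0, 1): D3/A3 P5 -> E3/E4 P8 similar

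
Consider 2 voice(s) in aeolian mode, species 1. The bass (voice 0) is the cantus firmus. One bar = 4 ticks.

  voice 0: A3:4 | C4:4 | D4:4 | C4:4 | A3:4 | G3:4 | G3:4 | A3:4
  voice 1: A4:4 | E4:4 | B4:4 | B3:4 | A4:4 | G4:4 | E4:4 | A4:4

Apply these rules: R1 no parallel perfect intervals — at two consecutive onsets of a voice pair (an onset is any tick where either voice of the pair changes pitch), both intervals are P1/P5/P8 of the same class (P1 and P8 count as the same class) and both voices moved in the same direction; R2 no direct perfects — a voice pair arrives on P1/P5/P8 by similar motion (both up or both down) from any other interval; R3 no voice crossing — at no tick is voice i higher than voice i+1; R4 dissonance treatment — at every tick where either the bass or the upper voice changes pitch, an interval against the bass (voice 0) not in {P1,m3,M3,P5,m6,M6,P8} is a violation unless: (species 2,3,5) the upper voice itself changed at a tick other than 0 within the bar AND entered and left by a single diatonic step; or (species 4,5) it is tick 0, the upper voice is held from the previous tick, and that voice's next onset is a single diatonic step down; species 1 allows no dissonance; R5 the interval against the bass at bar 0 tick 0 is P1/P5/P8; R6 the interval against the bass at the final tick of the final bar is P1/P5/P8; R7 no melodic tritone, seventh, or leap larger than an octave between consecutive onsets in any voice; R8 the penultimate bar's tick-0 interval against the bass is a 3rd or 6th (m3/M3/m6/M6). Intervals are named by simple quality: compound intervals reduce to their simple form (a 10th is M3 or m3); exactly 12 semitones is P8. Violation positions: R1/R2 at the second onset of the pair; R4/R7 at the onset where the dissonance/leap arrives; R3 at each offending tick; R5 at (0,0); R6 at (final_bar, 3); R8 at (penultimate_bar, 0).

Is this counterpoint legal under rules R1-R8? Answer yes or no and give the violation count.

bar 0: v0=A3 v1=A4 (P8)
bar 1: v0=C4 v1=E4 (M3)
bar 2: v0=D4 v1=B4 (M6)
bar 3: v0=C4 v1=B3 (m2)
bar 4: v0=A3 v1=A4 (P8)
bar 5: v0=G3 v1=G4 (P8)
bar 6: v0=G3 v1=E4 (M6)
bar 7: v0=A3 v1=A4 (P8)
  R3 @ bar3.0: C4 above B3
  R4 @ bar3.0: C4/B3 m2 untreated
  R3 @ bar3.1: C4 above B3
  R3 @ bar3.2: C4 above B3
  R3 @ bar3.3: C4 above B3
  R7 @ bar4.0: B3->A4 leap 10st
  R1 @ bar5.0: A3/A4 P8 -> G3/G4 P8 similar
  R2 @ bar7.0: G3/E4 M6 -> A3/A4 P8 similar

No (8 violations)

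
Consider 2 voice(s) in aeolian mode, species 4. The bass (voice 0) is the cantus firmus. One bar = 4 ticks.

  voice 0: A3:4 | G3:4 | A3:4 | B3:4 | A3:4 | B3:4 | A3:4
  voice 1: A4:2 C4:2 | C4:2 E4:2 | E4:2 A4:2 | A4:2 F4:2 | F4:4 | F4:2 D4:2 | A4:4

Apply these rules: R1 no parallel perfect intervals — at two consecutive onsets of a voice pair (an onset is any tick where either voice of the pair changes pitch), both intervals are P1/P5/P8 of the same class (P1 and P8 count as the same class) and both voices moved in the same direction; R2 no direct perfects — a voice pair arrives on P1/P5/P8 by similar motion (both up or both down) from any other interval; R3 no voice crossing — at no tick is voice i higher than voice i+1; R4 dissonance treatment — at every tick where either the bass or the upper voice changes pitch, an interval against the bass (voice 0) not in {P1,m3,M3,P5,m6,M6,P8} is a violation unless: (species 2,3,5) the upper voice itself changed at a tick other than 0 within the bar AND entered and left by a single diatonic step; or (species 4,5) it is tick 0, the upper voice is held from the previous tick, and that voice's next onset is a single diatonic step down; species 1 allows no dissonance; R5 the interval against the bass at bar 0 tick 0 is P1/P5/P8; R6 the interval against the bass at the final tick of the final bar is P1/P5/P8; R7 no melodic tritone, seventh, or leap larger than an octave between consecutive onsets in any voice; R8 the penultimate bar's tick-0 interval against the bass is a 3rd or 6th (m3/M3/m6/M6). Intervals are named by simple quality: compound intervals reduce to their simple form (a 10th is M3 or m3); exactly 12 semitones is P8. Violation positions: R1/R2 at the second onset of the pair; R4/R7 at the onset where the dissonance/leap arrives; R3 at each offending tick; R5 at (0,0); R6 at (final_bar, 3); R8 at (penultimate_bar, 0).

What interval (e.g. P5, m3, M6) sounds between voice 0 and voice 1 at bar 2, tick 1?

voice 0=A3 voice 1=E4 -> P5

P5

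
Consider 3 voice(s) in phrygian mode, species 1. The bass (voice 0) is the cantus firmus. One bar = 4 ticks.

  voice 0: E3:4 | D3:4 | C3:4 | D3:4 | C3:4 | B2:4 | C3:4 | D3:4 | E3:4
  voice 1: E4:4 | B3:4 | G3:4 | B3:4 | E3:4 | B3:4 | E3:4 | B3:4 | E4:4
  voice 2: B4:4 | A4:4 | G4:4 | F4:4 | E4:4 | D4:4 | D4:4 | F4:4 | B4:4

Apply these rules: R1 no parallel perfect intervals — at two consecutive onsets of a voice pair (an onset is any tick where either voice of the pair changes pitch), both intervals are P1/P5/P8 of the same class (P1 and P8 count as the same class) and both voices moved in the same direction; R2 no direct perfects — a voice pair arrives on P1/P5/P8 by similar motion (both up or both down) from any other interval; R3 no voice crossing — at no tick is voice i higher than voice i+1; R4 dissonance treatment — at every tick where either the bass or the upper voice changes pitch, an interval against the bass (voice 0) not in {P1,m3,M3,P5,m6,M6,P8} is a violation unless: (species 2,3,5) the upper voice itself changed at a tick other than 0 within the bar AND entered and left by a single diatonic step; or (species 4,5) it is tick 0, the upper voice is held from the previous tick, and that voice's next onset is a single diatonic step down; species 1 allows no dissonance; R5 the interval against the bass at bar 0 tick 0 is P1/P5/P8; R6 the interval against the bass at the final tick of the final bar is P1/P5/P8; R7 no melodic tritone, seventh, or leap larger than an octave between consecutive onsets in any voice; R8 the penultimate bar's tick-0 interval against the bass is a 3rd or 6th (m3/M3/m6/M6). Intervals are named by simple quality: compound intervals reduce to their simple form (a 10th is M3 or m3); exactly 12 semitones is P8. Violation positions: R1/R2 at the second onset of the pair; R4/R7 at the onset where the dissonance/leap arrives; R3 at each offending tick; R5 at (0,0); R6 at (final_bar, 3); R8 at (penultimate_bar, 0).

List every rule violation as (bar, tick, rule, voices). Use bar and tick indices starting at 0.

(1, 0, R1, (0, 2))
(2, 0, R1, (0, 2))
(2, 0, R2, (0, 1))
(2, 0, R2, (1, 2))
(4, 0, R2, (1, 2))
(6, 0, R4, (0, 2))
(8, 0, R2, (0, 1))
(8, 0, R2, (0, 2))
(8, 0, R2, (1, 2))
(8, 0, R7, (2,))

bar 0: v0=E3 v1=E4 v2=B4 downbeat P5
bar 1: v0=D3 v1=B3 v2=A4 downbeat P5
bar 2: v0=C3 v1=G3 v2=G4 downbeat P5
bar 3: v0=D3 v1=B3 v2=F4 downbeat m3
bar 4: v0=C3 v1=E3 v2=E4 downbeat M3
bar 5: v0=B2 v1=B3 v2=D4 downbeat m3
bar 6: v0=C3 v1=E3 v2=D4 downbeat M2
bar 7: v0=D3 v1=B3 v2=F4 downbeat m3
bar 8: v0=E3 v1=E4 v2=B4 downbeat P5
  -> R1 @ bar 1 tick 0 v(0, 2): E3/B4 P5 -> D3/A4 P5 similar
  -> R1 @ bar 2 tick 0 v(0, 2): D3/A4 P5 -> C3/G4 P5 similar
  -> R2 @ bar 2 tick 0 v(0, 1): D3/B3 M6 -> C3/G3 P5 similar
  -> R2 @ bar 2 tick 0 v(1, 2): B3/A4 m7 -> G3/G4 P8 similar
  -> R2 @ bar 4 tick 0 v(1, 2): B3/F4 TT -> E3/E4 P8 similar
  -> R4 @ bar 6 tick 0 v(0, 2): C3/D4 M2 untreated
  -> R2 @ bar 8 tick 0 v(0, 1): D3/B3 M6 -> E3/E4 P8 similar
  -> R2 @ bar 8 tick 0 v(0, 2): D3/F4 m3 -> E3/B4 P5 similar
  -> R2 @ bar 8 tick 0 v(1, 2): B3/F4 TT -> E4/B4 P5 similar
  -> R7 @ bar 8 tick 0 v(2,): F4->B4 leap 6st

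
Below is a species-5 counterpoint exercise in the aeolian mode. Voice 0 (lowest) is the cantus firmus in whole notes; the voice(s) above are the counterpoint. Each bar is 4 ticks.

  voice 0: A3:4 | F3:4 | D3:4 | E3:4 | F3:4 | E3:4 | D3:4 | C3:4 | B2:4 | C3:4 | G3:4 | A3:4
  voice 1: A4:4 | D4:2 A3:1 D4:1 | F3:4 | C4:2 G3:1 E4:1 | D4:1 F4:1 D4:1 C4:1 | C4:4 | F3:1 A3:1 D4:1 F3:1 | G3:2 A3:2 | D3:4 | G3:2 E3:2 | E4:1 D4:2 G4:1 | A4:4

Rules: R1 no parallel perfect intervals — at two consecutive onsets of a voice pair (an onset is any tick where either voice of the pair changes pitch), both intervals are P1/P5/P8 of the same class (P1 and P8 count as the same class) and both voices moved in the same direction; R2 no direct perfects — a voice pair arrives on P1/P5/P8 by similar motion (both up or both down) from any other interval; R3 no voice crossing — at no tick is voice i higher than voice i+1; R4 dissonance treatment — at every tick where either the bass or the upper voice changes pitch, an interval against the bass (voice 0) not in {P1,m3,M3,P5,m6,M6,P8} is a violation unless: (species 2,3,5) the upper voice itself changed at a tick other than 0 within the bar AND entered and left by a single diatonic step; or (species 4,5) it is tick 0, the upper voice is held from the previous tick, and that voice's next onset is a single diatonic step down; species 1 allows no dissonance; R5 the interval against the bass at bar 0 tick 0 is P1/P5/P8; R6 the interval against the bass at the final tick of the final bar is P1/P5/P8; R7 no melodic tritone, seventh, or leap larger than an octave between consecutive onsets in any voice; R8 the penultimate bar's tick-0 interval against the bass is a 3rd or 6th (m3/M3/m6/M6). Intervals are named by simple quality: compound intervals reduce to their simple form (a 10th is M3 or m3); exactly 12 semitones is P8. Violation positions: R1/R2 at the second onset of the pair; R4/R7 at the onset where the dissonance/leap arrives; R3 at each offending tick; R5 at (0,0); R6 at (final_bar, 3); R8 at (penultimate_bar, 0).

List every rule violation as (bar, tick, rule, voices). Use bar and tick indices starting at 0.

bar 0: v0=A3 v1=A4 downbeat P8
bar 1: v0=F3 v1=D4 downbeat M6
bar 2: v0=D3 v1=F3 downbeat m3
bar 3: v0=E3 v1=C4 downbeat m6
bar 4: v0=F3 v1=D4 downbeat M6
bar 5: v0=E3 v1=C4 downbeat m6
bar 6: v0=D3 v1=F3 downbeat m3
bar 7: v0=C3 v1=G3 downbeat P5
bar 8: v0=B2 v1=D3 downbeat m3
bar 9: v0=C3 v1=G3 downbeat P5
bar 10: v0=G3 v1=E4 downbeat M6
bar 11: v0=A3 v1=A4 downbeat P8
  -> R2 @ bar 9 tick 0 v(0, 1): B2/D3 m3 -> C3/G3 P5 similar
  -> R1 @ bar 11 tick 0 v(0, 1): G3/G4 P8 -> A3/A4 P8 similar

(9, 0, R2, (0, 1))
(11, 0, R1, (0, 1))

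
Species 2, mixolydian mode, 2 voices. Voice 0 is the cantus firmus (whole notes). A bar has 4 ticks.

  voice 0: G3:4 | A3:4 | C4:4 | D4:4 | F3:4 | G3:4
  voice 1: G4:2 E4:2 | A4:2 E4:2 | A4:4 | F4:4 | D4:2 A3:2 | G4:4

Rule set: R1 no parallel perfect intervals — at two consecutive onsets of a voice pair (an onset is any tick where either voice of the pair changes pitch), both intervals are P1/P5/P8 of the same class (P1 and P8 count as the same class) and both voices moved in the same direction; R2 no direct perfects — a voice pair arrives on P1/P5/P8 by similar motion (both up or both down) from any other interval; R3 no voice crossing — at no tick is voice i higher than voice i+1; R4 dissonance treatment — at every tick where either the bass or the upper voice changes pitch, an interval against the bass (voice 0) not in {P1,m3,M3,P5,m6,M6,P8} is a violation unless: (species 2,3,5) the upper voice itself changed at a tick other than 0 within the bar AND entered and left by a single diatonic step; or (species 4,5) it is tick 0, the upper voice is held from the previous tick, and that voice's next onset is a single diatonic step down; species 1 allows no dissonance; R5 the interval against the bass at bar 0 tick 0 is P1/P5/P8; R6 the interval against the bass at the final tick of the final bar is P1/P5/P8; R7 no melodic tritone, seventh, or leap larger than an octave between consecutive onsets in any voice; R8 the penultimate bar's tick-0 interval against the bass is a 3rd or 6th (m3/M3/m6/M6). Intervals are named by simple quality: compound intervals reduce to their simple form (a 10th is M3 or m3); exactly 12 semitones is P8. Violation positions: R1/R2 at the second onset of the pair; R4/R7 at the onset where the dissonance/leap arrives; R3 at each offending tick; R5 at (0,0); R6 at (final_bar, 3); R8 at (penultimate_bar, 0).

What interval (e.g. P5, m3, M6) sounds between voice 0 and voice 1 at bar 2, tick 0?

voice 0=C4 voice 1=A4 -> M6

M6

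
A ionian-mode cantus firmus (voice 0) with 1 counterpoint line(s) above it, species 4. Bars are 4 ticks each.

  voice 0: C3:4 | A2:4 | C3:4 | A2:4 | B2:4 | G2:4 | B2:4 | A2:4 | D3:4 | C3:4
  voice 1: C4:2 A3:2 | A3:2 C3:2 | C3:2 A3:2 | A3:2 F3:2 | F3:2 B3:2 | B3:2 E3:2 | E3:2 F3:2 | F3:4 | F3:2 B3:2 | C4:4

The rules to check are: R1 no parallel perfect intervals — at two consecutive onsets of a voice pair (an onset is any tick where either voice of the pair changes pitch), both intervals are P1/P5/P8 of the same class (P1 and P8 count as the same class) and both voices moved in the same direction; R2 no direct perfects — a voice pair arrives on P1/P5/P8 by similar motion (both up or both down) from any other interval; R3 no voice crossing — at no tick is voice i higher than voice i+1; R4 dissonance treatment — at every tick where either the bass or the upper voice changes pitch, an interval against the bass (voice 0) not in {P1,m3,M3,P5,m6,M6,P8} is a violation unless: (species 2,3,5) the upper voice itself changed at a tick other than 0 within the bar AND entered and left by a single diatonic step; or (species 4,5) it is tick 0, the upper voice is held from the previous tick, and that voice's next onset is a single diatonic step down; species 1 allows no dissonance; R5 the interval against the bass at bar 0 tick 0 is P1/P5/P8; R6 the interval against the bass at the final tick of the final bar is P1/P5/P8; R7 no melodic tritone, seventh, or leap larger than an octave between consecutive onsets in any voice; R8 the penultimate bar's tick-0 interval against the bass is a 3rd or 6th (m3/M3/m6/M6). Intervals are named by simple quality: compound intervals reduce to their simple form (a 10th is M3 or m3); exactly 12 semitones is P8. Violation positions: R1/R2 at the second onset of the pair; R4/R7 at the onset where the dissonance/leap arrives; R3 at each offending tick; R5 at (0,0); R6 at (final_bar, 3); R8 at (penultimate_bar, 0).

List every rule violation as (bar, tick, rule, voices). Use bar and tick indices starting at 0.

(4, 0, R4, (0, 1))
(4, 2, R7, (1,))
(6, 0, R4, (0, 1))
(6, 2, R4, (0, 1))
(8, 2, R7, (1,))

bar 0: v0=C3 v1=C4 downbeat P8
bar 1: v0=A2 v1=A3 downbeat P8
bar 2: v0=C3 v1=C3 downbeat P1
bar 3: v0=A2 v1=A3 downbeat P8
bar 4: v0=B2 v1=F3 downbeat TT
bar 5: v0=G2 v1=B3 downbeat M3
bar 6: v0=B2 v1=E3 downbeat P4
bar 7: v0=A2 v1=F3 downbeat m6
bar 8: v0=D3 v1=F3 downbeat m3
bar 9: v0=C3 v1=C4 downbeat P8
  -> R4 @ bar 4 tick 0 v(0, 1): B2/F3 TT untreated
  -> R7 @ bar 4 tick 2 v(1,): F3->B3 leap 6st
  -> R4 @ bar 6 tick 0 v(0, 1): B2/E3 P4 untreated
  -> R4 @ bar 6 tick 2 v(0, 1): B2/F3 TT untreated
  -> R7 @ bar 8 tick 2 v(1,): F3->B3 leap 6st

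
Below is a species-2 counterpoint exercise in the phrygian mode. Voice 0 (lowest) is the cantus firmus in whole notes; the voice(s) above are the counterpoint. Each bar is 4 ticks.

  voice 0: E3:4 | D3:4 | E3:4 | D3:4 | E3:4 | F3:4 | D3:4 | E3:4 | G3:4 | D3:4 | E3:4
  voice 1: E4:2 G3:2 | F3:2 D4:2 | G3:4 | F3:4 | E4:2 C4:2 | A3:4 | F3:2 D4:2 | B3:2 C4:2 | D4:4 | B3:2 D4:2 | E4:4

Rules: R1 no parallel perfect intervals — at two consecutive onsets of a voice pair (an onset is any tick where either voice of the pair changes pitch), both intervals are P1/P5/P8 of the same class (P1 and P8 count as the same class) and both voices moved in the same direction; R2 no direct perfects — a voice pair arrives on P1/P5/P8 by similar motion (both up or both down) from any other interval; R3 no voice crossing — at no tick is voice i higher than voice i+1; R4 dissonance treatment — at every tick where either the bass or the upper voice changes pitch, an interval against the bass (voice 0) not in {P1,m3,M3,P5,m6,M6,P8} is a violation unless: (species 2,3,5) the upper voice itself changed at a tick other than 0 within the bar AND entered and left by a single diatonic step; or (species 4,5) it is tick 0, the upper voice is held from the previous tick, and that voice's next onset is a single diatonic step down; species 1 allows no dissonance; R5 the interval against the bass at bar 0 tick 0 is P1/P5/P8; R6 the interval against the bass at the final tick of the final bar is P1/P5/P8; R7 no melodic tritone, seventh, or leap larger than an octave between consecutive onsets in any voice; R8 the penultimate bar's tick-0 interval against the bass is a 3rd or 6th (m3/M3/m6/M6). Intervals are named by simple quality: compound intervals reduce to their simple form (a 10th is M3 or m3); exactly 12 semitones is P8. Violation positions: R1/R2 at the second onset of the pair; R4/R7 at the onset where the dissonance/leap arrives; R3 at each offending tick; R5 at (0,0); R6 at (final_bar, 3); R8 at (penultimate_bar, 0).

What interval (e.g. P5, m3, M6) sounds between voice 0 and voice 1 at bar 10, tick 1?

voice 0=E3 voice 1=E4 -> P8

P8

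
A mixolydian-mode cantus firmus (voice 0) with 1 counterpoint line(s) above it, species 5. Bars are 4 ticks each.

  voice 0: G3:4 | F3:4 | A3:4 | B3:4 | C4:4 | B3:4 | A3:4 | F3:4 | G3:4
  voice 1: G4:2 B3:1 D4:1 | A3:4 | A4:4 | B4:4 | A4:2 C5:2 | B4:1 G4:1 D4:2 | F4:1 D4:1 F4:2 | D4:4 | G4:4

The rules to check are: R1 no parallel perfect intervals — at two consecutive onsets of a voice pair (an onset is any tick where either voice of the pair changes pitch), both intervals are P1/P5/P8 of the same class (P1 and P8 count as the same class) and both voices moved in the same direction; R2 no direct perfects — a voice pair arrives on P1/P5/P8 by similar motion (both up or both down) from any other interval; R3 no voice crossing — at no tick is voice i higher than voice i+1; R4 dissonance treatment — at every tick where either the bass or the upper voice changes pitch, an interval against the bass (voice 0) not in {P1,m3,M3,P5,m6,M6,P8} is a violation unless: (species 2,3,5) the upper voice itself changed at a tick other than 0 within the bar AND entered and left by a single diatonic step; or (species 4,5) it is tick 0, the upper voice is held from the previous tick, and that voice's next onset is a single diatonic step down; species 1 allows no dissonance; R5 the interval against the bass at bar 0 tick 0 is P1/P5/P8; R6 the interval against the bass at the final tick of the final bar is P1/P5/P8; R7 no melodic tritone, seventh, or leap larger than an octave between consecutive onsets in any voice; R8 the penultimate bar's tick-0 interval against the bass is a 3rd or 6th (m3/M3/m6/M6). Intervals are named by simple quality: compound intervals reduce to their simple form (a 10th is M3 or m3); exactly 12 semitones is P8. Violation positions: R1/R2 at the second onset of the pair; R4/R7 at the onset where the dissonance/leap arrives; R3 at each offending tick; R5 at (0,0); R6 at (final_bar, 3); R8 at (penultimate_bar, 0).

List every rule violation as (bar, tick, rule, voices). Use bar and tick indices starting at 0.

bar 0: v0=G3 v1=G4 downbeat P8
bar 1: v0=F3 v1=A3 downbeat M3
bar 2: v0=A3 v1=A4 downbeat P8
bar 3: v0=B3 v1=B4 downbeat P8
bar 4: v0=C4 v1=A4 downbeat M6
bar 5: v0=B3 v1=B4 downbeat P8
bar 6: v0=A3 v1=F4 downbeat m6
bar 7: v0=F3 v1=D4 downbeat M6
bar 8: v0=G3 v1=G4 downbeat P8
  -> R2 @ bar 2 tick 0 v(0, 1): F3/A3 M3 -> A3/A4 P8 similar
  -> R1 @ bar 3 tick 0 v(0, 1): A3/A4 P8 -> B3/B4 P8 similar
  -> R1 @ bar 5 tick 0 v(0, 1): C4/C5 P8 -> B3/B4 P8 similar
  -> R4 @ bar 6 tick 1 v(0, 1): A3/D4 P4 untreated
  -> R2 @ bar 8 tick 0 v(0, 1): F3/D4 M6 -> G3/G4 P8 similar

(2, 0, R2, (0, 1))
(3, 0, R1, (0, 1))
(5, 0, R1, (0, 1))
(6, 1, R4, (0, 1))
(8, 0, R2, (0, 1))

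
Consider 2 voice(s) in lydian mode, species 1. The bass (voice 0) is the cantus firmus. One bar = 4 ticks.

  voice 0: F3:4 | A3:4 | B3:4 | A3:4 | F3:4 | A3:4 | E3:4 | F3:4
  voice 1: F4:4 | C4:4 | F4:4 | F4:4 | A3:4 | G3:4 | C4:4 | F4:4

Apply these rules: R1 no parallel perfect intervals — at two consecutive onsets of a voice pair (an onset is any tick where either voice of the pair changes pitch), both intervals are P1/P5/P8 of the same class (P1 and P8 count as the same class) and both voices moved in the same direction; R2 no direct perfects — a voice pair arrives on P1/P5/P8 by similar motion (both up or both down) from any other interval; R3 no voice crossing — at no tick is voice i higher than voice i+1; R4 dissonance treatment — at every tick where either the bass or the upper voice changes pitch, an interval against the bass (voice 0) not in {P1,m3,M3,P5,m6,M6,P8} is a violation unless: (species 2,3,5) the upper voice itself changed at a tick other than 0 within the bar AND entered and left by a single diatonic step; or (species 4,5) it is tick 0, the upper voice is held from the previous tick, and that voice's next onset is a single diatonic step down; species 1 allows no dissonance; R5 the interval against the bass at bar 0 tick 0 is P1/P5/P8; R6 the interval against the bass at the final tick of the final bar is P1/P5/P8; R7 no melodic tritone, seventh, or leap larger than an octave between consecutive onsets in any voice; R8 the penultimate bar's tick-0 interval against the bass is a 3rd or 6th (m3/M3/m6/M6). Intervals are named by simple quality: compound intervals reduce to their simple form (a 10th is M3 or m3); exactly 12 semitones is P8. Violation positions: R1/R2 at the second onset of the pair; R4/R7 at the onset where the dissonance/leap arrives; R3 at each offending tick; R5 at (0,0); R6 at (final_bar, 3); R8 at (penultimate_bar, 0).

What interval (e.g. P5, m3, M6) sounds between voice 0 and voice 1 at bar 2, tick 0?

voice 0=B3 voice 1=F4 -> TT

TT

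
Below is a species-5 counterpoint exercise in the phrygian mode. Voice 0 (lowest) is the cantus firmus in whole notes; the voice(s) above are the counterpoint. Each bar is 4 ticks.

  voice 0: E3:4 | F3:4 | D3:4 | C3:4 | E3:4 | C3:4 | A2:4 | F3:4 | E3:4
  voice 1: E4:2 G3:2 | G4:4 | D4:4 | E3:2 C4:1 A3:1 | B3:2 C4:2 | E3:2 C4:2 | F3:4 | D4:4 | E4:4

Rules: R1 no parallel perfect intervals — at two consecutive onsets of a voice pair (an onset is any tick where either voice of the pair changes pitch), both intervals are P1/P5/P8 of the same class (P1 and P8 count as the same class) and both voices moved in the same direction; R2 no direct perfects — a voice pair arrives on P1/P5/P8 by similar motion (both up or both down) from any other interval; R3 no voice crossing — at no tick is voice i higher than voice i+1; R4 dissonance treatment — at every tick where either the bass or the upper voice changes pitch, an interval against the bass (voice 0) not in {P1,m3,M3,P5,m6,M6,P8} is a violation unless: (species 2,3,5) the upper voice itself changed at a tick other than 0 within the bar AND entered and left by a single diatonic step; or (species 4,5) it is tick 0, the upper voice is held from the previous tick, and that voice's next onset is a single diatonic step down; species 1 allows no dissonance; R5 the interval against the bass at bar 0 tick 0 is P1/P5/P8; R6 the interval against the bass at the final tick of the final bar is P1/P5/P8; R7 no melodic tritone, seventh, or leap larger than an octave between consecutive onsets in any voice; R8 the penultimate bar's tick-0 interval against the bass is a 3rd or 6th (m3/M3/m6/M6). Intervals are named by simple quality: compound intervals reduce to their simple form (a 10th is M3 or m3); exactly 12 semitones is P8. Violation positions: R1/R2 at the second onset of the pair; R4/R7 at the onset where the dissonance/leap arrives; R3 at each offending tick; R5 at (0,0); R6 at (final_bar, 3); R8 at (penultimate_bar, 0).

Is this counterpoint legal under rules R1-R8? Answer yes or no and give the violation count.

No (4 violations)

bar 0: v0=E3 v1=E4 (P8)
bar 1: v0=F3 v1=G4 (M2)
bar 2: v0=D3 v1=D4 (P8)
bar 3: v0=C3 v1=E3 (M3)
bar 4: v0=E3 v1=B3 (P5)
bar 5: v0=C3 v1=E3 (M3)
bar 6: v0=A2 v1=F3 (m6)
bar 7: v0=F3 v1=D4 (M6)
bar 8: v0=E3 v1=E4 (P8)
  R4 @ bar1.0: F3/G4 M2 untreated
  R2 @ bar2.0: F3/G4 M2 -> D3/D4 P8 similar
  R7 @ bar3.0: D4->E3 leap 10st
  R2 @ bar4.0: C3/A3 M6 -> E3/B3 P5 similar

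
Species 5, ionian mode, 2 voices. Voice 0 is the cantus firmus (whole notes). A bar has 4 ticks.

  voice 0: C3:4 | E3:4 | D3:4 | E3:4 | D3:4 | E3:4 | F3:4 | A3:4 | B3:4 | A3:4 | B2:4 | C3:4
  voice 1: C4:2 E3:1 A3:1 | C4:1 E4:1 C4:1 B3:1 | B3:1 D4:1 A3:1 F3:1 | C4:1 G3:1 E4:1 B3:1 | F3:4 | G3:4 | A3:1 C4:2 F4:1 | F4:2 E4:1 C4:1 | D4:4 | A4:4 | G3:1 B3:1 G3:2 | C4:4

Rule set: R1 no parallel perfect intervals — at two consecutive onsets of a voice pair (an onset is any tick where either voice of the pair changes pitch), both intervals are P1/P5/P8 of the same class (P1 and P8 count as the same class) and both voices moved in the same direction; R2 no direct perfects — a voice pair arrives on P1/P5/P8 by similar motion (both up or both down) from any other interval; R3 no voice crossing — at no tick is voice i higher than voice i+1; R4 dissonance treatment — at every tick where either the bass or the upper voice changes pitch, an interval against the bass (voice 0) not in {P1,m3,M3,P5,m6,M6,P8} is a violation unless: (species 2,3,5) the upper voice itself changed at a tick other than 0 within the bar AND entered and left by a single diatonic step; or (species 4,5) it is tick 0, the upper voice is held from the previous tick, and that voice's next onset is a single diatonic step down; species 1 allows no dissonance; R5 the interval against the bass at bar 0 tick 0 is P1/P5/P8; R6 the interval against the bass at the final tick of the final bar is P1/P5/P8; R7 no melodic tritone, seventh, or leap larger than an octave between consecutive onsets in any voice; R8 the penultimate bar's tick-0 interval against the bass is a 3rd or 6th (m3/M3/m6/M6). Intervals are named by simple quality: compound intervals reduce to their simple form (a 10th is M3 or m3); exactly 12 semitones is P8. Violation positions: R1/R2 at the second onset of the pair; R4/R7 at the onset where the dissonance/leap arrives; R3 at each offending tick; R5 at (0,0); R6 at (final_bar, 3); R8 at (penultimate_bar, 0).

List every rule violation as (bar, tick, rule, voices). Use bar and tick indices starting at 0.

bar 0: v0=C3 v1=C4 downbeat P8
bar 1: v0=E3 v1=C4 downbeat m6
bar 2: v0=D3 v1=B3 downbeat M6
bar 3: v0=E3 v1=C4 downbeat m6
bar 4: v0=D3 v1=F3 downbeat m3
bar 5: v0=E3 v1=G3 downbeat m3
bar 6: v0=F3 v1=A3 downbeat M3
bar 7: v0=A3 v1=F4 downbeat m6
bar 8: v0=B3 v1=D4 downbeat m3
bar 9: v0=A3 v1=A4 downbeat P8
bar 10: v0=B2 v1=G3 downbeat m6
bar 11: v0=C3 v1=C4 downbeat P8
  -> R7 @ bar 4 tick 0 v(1,): B3->F3 leap 6st
  -> R7 @ bar 10 tick 0 v(0,): A3->B2 leap 10st
  -> R7 @ bar 10 tick 0 v(1,): A4->G3 leap 14st
  -> R2 @ bar 11 tick 0 v(0, 1): B2/G3 m6 -> C3/C4 P8 similar

(4, 0, R7, (1,))
(10, 0, R7, (0,))
(10, 0, R7, (1,))
(11, 0, R2, (0, 1))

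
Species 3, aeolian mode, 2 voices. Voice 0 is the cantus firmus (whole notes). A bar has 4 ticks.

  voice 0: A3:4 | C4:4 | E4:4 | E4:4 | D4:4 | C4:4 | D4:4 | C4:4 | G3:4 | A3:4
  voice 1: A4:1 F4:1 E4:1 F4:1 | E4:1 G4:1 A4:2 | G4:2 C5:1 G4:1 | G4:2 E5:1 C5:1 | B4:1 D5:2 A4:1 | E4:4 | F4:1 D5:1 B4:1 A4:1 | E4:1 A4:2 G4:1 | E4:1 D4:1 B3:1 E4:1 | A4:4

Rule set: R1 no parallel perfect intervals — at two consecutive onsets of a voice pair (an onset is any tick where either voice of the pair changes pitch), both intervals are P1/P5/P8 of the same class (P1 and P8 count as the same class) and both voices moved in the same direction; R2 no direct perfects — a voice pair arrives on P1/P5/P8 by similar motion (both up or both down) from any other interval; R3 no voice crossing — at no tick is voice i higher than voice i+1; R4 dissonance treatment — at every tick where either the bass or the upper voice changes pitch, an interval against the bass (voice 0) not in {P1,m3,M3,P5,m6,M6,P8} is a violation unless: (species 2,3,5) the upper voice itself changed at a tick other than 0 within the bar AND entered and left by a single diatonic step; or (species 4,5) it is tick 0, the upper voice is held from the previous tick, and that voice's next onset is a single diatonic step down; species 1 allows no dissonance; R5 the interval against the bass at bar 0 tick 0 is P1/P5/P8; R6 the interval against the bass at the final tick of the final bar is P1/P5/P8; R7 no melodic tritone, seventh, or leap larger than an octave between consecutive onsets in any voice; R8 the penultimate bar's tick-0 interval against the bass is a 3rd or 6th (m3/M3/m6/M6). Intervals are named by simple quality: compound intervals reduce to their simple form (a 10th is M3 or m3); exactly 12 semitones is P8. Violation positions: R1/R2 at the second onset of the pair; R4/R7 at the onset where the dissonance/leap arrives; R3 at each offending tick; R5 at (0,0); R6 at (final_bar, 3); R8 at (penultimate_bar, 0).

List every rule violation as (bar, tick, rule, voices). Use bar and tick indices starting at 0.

bar 0: v0=A3 v1=A4 downbeat P8
bar 1: v0=C4 v1=E4 downbeat M3
bar 2: v0=E4 v1=G4 downbeat m3
bar 3: v0=E4 v1=G4 downbeat m3
bar 4: v0=D4 v1=B4 downbeat M6
bar 5: v0=C4 v1=E4 downbeat M3
bar 6: v0=D4 v1=F4 downbeat m3
bar 7: v0=C4 v1=E4 downbeat M3
bar 8: v0=G3 v1=E4 downbeat M6
bar 9: v0=A3 v1=A4 downbeat P8
  -> R2 @ bar 9 tick 0 v(0, 1): G3/E4 M6 -> A3/A4 P8 similar

(9, 0, R2, (0, 1))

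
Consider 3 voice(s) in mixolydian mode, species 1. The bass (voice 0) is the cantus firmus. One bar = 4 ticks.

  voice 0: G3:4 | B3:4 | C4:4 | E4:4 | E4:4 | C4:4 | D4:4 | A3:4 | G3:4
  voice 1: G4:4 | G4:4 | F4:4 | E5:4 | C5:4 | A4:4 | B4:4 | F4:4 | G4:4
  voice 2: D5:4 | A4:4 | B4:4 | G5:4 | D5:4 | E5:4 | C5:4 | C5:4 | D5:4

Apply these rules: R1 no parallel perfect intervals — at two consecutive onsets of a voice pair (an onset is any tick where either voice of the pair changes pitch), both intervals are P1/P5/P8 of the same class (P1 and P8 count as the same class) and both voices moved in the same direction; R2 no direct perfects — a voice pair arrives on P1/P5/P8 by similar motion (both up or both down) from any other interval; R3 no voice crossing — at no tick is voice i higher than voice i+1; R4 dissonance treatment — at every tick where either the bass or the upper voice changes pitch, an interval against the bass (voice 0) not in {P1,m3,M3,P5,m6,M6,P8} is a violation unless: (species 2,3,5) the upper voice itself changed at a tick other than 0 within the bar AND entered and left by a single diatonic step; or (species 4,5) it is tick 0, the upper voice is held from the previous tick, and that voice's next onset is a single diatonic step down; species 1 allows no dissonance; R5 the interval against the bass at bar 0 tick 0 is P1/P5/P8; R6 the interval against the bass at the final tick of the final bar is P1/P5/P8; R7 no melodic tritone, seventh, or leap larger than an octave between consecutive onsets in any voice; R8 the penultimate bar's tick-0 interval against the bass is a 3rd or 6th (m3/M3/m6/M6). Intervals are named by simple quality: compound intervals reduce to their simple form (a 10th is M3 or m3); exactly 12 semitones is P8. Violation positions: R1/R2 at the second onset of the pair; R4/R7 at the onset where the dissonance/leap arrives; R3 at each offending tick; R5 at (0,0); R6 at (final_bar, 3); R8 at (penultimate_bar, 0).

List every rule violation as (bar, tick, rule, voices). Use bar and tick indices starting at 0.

bar 0: v0=G3 v1=G4 v2=D5 downbeat P5
bar 1: v0=B3 v1=G4 v2=A4 downbeat m7
bar 2: v0=C4 v1=F4 v2=B4 downbeat M7
bar 3: v0=E4 v1=E5 v2=G5 downbeat m3
bar 4: v0=E4 v1=C5 v2=D5 downbeat m7
bar 5: v0=C4 v1=A4 v2=E5 downbeat M3
bar 6: v0=D4 v1=B4 v2=C5 downbeat m7
bar 7: v0=A3 v1=F4 v2=C5 downbeat m3
bar 8: v0=G3 v1=G4 v2=D5 downbeat P5
  -> R4 @ bar 1 tick 0 v(0, 2): B3/A4 m7 untreated
  -> R4 @ bar 2 tick 0 v(0, 1): C4/F4 P4 untreated
  -> R4 @ bar 2 tick 0 v(0, 2): C4/B4 M7 untreated
  -> R2 @ bar 3 tick 0 v(0, 1): C4/F4 P4 -> E4/E5 P8 similar
  -> R7 @ bar 3 tick 0 v(1,): F4->E5 leap 11st
  -> R4 @ bar 4 tick 0 v(0, 2): E4/D5 m7 untreated
  -> R4 @ bar 6 tick 0 v(0, 2): D4/C5 m7 untreated
  -> R7 @ bar 7 tick 0 v(1,): B4->F4 leap 6st
  -> R1 @ bar 8 tick 0 v(1, 2): F4/C5 P5 -> G4/D5 P5 similar

(1, 0, R4, (0, 2))
(2, 0, R4, (0, 1))
(2, 0, R4, (0, 2))
(3, 0, R2, (0, 1))
(3, 0, R7, (1,))
(4, 0, R4, (0, 2))
(6, 0, R4, (0, 2))
(7, 0, R7, (1,))
(8, 0, R1, (1, 2))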